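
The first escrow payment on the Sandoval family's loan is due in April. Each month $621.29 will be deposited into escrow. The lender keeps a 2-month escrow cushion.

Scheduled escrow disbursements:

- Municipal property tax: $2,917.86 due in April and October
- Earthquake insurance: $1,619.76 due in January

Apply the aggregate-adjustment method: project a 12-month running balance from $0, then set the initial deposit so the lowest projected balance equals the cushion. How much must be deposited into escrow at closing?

$3,539.15

Cushion = 2 × $621.29 = $1,242.58
Trial balance (start $0, +$621.29 each month, − disbursements):
  Apr: +$621.29 − $2,917.86 → -$2,296.57
  May: +$621.29 → -$1,675.28
  Jun: +$621.29 → -$1,053.99
  Jul: +$621.29 → -$432.70
  Aug: +$621.29 → $188.59
  Sep: +$621.29 → $809.88
  Oct: +$621.29 − $2,917.86 → -$1,486.69
  Nov: +$621.29 → -$865.40
  Dec: +$621.29 → -$244.11
  Jan: +$621.29 − $1,619.76 → -$1,242.58
  Feb: +$621.29 → -$621.29
  Mar: +$621.29 → $0.00
Lowest trial balance = -$2,296.57 (Apr)
Initial deposit = cushion − low point = $1,242.58 − (-$2,296.57) = $3,539.15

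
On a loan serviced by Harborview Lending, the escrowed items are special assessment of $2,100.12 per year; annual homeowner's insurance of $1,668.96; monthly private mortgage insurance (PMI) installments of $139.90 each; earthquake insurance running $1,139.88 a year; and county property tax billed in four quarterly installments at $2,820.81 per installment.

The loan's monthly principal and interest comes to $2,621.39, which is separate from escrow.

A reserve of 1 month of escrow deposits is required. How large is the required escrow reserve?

Special assessment = $2,100.12
Homeowner's insurance = $1,668.96
Private mortgage insurance (PMI) = $139.90 × 12 = $1,678.80
Earthquake insurance = $1,139.88
County property tax = $2,820.81 × 4 = $11,283.24
Yearly total = $2,100.12 + $1,668.96 + $1,678.80 + $1,139.88 + $11,283.24 = $17,871.00
Base monthly escrow = $17,871.00 / 12 = $1,489.25
Required cushion = 1 × $1,489.25 = $1,489.25

$1,489.25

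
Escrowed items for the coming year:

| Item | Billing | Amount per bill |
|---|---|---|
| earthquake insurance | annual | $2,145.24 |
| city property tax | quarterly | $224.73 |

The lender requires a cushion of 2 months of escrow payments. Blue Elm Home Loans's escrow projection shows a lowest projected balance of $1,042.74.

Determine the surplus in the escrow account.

Earthquake insurance = $2,145.24/yr
City property tax = $224.73 × 4 = $898.92/yr
Yearly total = $2,145.24 + $898.92 = $3,044.16
Monthly escrow = $3,044.16 / 12 = $253.68
Cushion = 2 × $253.68 = $507.36
Excess over cushion: $1,042.74 − $507.36 = $535.38

$535.38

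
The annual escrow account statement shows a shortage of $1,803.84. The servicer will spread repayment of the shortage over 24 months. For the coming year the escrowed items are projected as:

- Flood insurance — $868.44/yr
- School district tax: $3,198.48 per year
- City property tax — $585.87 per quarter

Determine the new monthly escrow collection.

Flood insurance — $868.44 per year
School district tax — $3,198.48 per year
City property tax — $585.87 × 4 = $2,343.48 per year
Annual escrow total = $868.44 + $3,198.48 + $2,343.48 = $6,410.40
Monthly = $6,410.40 / 12 = $534.20
Shortage per month = $1,803.84 ÷ 24 = $75.16
Adjusted monthly = $534.20 + $75.16 = $609.36

$609.36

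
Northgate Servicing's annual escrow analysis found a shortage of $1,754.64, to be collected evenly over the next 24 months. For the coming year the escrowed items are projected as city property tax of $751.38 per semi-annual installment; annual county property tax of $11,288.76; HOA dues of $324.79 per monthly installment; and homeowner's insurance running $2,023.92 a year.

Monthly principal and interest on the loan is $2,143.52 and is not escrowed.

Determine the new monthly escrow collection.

City property tax: $751.38 × 2 = $1,502.76 per year
County property tax: $11,288.76 per year
HOA dues: $324.79 × 12 = $3,897.48 per year
Homeowner's insurance: $2,023.92 per year
Combined annual = $1,502.76 + $11,288.76 + $3,897.48 + $2,023.92 = $18,712.92
Per month = $18,712.92 / 12 = $1,559.41
Monthly shortage recovery: $1,754.64 ÷ 24 = $73.11
New monthly escrow = $1,559.41 + $73.11 = $1,632.52

$1,632.52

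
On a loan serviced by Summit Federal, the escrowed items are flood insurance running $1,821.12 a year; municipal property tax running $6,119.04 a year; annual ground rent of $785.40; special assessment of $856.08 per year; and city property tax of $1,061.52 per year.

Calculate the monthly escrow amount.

Flood insurance — $1,821.12 per year
Municipal property tax — $6,119.04 per year
Ground rent — $785.40 per year
Special assessment — $856.08 per year
City property tax — $1,061.52 per year
Yearly total = $1,821.12 + $6,119.04 + $785.40 + $856.08 + $1,061.52 = $10,643.16
Monthly escrow = $10,643.16 ÷ 12 = $886.93

$886.93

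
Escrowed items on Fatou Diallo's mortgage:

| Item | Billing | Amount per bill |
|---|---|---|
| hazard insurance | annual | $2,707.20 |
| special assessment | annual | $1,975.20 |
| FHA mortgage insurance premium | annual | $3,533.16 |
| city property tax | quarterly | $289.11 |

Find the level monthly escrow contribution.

$781.00

Hazard insurance = $2,707.20 per year
Special assessment = $1,975.20 per year
FHA mortgage insurance premium = $3,533.16 per year
City property tax = $289.11 × 4 = $1,156.44 per year
Yearly total = $2,707.20 + $1,975.20 + $3,533.16 + $1,156.44 = $9,372.00
Monthly = $9,372.00 / 12 = $781.00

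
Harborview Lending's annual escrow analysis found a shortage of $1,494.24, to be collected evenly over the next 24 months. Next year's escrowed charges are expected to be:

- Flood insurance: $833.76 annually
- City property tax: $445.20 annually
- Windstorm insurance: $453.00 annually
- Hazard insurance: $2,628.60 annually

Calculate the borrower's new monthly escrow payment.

Flood insurance: $833.76/yr
City property tax: $445.20/yr
Windstorm insurance: $453.00/yr
Hazard insurance: $2,628.60/yr
Annual escrow total = $4,360.56
Monthly escrow = $4,360.56 ÷ 12 = $363.38
Shortage per month = $1,494.24 ÷ 24 = $62.26
New monthly escrow = $363.38 + $62.26 = $425.64

$425.64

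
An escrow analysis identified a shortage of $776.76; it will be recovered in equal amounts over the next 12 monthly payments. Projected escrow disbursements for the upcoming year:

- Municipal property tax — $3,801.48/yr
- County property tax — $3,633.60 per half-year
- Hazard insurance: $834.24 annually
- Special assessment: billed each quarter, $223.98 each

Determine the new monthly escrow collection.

Municipal property tax: $3,801.48 annually
County property tax: $3,633.60 × 2 = $7,267.20 annually
Hazard insurance: $834.24 annually
Special assessment: $223.98 × 4 = $895.92 annually
Total per year = $3,801.48 + $7,267.20 + $834.24 + $895.92 = $12,798.84
Per month = $12,798.84 ÷ 12 = $1,066.57
Shortage spread = $776.76 / 12 = $64.73/mo
Adjusted monthly = $1,066.57 + $64.73 = $1,131.30

$1,131.30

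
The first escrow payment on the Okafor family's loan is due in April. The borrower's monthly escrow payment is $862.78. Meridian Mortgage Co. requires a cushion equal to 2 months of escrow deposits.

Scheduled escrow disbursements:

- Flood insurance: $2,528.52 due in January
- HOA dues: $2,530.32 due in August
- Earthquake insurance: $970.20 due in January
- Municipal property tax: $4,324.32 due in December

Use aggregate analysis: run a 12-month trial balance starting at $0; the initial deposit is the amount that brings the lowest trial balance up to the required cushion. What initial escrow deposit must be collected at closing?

$3,451.12

Cushion = 2 × $862.78 = $1,725.56
Trial balance (start $0, +$862.78 each month, − disbursements):
  Apr: +$862.78 → $862.78
  May: +$862.78 → $1,725.56
  Jun: +$862.78 → $2,588.34
  Jul: +$862.78 → $3,451.12
  Aug: +$862.78 − $2,530.32 → $1,783.58
  Sep: +$862.78 → $2,646.36
  Oct: +$862.78 → $3,509.14
  Nov: +$862.78 → $4,371.92
  Dec: +$862.78 − $4,324.32 → $910.38
  Jan: +$862.78 − $3,498.72 → -$1,725.56
  Feb: +$862.78 → -$862.78
  Mar: +$862.78 → $0.00
Lowest trial balance = -$1,725.56 (Jan)
Initial deposit = cushion − low point = $1,725.56 − (-$1,725.56) = $3,451.12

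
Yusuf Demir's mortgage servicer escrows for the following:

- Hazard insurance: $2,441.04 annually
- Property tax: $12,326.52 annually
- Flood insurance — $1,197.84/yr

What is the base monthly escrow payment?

Hazard insurance = $2,441.04/yr
Property tax = $12,326.52/yr
Flood insurance = $1,197.84/yr
Yearly total = $15,965.40
Monthly escrow = $15,965.40 ÷ 12 = $1,330.45

$1,330.45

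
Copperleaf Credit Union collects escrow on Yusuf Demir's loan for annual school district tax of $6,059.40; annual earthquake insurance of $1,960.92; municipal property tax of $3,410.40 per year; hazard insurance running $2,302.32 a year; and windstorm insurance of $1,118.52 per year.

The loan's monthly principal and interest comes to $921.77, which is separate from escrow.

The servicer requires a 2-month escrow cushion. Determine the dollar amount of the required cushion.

$2,475.26

School district tax: $6,059.40
Earthquake insurance: $1,960.92
Municipal property tax: $3,410.40
Hazard insurance: $2,302.32
Windstorm insurance: $1,118.52
Total per year = $14,851.56
Monthly escrow = $14,851.56 ÷ 12 = $1,237.63
Cushion = 2 × $1,237.63 = $2,475.26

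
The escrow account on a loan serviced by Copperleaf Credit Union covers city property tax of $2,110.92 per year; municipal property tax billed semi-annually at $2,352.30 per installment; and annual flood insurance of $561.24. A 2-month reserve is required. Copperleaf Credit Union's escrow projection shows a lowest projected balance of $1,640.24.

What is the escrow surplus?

$410.78

City property tax — $2,110.92
Municipal property tax — $2,352.30 × 2 = $4,704.60
Flood insurance — $561.24
Total annual escrow = $7,376.76
Per month = $7,376.76 / 12 = $614.73
Required reserve = 2 × $614.73 = $1,229.46
Excess over cushion: $1,640.24 − $1,229.46 = $410.78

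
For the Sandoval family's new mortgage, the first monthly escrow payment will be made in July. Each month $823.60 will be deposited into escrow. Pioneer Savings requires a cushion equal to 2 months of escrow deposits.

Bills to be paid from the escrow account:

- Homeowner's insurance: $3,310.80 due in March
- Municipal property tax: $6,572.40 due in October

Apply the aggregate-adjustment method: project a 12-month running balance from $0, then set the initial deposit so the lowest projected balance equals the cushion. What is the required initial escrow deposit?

$4,925.20

Cushion = 2 × $823.60 = $1,647.20
Trial balance (start $0, +$823.60 each month, − disbursements):
  Jul: +$823.60 → $823.60
  Aug: +$823.60 → $1,647.20
  Sep: +$823.60 → $2,470.80
  Oct: +$823.60 − $6,572.40 → -$3,278.00
  Nov: +$823.60 → -$2,454.40
  Dec: +$823.60 → -$1,630.80
  Jan: +$823.60 → -$807.20
  Feb: +$823.60 → $16.40
  Mar: +$823.60 − $3,310.80 → -$2,470.80
  Apr: +$823.60 → -$1,647.20
  May: +$823.60 → -$823.60
  Jun: +$823.60 → $0.00
Lowest trial balance = -$3,278.00 (Oct)
Initial deposit = cushion − low point = $1,647.20 − (-$3,278.00) = $4,925.20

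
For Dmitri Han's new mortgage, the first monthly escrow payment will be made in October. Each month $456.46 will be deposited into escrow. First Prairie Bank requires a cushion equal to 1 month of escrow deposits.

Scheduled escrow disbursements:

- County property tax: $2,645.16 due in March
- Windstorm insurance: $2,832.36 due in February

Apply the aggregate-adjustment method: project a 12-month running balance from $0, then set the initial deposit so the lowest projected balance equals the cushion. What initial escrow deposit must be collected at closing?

$3,195.22

Cushion = 1 × $456.46 = $456.46
Trial balance (start $0, +$456.46 each month, − disbursements):
  Oct: +$456.46 → $456.46
  Nov: +$456.46 → $912.92
  Dec: +$456.46 → $1,369.38
  Jan: +$456.46 → $1,825.84
  Feb: +$456.46 − $2,832.36 → -$550.06
  Mar: +$456.46 − $2,645.16 → -$2,738.76
  Apr: +$456.46 → -$2,282.30
  May: +$456.46 → -$1,825.84
  Jun: +$456.46 → -$1,369.38
  Jul: +$456.46 → -$912.92
  Aug: +$456.46 → -$456.46
  Sep: +$456.46 → $0.00
Lowest trial balance = -$2,738.76 (Mar)
Initial deposit = cushion − low point = $456.46 − (-$2,738.76) = $3,195.22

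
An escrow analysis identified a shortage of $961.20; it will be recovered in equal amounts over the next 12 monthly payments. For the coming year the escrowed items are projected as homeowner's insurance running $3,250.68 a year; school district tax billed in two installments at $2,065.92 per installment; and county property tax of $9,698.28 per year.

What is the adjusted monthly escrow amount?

$1,503.50

Homeowner's insurance = $3,250.68 per year
School district tax = $2,065.92 × 2 = $4,131.84 per year
County property tax = $9,698.28 per year
Total per year = $3,250.68 + $4,131.84 + $9,698.28 = $17,080.80
Base monthly escrow = $17,080.80 / 12 = $1,423.40
Shortage per month = $961.20 ÷ 12 = $80.10
New monthly escrow = $1,423.40 + $80.10 = $1,503.50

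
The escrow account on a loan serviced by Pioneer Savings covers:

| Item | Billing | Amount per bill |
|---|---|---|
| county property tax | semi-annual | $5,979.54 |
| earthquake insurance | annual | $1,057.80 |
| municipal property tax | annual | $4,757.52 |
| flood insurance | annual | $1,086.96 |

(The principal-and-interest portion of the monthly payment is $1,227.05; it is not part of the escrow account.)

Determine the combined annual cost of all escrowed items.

County property tax — $5,979.54 × 2 = $11,959.08
Earthquake insurance — $1,057.80
Municipal property tax — $4,757.52
Flood insurance — $1,086.96
Total per year = $18,861.36

$18,861.36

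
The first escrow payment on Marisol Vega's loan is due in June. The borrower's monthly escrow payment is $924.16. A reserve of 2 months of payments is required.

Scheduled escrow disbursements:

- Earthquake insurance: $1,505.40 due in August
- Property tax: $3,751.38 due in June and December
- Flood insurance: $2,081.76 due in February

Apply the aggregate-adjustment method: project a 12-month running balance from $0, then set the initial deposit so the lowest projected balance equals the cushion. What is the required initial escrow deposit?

$4,675.54

Cushion = 2 × $924.16 = $1,848.32
Trial balance (start $0, +$924.16 each month, − disbursements):
  Jun: +$924.16 − $3,751.38 → -$2,827.22
  Jul: +$924.16 → -$1,903.06
  Aug: +$924.16 − $1,505.40 → -$2,484.30
  Sep: +$924.16 → -$1,560.14
  Oct: +$924.16 → -$635.98
  Nov: +$924.16 → $288.18
  Dec: +$924.16 − $3,751.38 → -$2,539.04
  Jan: +$924.16 → -$1,614.88
  Feb: +$924.16 − $2,081.76 → -$2,772.48
  Mar: +$924.16 → -$1,848.32
  Apr: +$924.16 → -$924.16
  May: +$924.16 → $0.00
Lowest trial balance = -$2,827.22 (Jun)
Initial deposit = cushion − low point = $1,848.32 − (-$2,827.22) = $4,675.54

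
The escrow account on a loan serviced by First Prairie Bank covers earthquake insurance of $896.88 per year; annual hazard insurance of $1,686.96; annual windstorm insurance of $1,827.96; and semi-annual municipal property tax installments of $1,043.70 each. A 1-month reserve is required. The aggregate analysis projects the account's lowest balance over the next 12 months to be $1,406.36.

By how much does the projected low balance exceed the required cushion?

$864.76

Earthquake insurance — $896.88 per year
Hazard insurance — $1,686.96 per year
Windstorm insurance — $1,827.96 per year
Municipal property tax — $1,043.70 × 2 = $2,087.40 per year
Annual escrow total = $896.88 + $1,686.96 + $1,827.96 + $2,087.40 = $6,499.20
Monthly escrow = $6,499.20 / 12 = $541.60
Required reserve = 1 × $541.60 = $541.60
Excess over cushion: $1,406.36 − $541.60 = $864.76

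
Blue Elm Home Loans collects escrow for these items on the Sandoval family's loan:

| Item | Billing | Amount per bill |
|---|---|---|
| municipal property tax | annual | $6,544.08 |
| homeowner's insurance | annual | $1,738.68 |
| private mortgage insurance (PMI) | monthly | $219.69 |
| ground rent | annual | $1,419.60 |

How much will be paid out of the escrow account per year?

$12,338.64

Municipal property tax — $6,544.08/yr
Homeowner's insurance — $1,738.68/yr
Private mortgage insurance (PMI) — $219.69 × 12 = $2,636.28/yr
Ground rent — $1,419.60/yr
Annual escrow total = $12,338.64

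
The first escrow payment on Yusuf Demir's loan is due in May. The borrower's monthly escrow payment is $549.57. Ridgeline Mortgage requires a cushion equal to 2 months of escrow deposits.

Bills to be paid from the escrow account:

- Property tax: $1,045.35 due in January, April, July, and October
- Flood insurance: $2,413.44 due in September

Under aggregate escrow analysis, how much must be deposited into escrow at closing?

$2,305.86

Cushion = 2 × $549.57 = $1,099.14
Trial balance (start $0, +$549.57 each month, − disbursements):
  May: +$549.57 → $549.57
  Jun: +$549.57 → $1,099.14
  Jul: +$549.57 − $1,045.35 → $603.36
  Aug: +$549.57 → $1,152.93
  Sep: +$549.57 − $2,413.44 → -$710.94
  Oct: +$549.57 − $1,045.35 → -$1,206.72
  Nov: +$549.57 → -$657.15
  Dec: +$549.57 → -$107.58
  Jan: +$549.57 − $1,045.35 → -$603.36
  Feb: +$549.57 → -$53.79
  Mar: +$549.57 → $495.78
  Apr: +$549.57 − $1,045.35 → $0.00
Lowest trial balance = -$1,206.72 (Oct)
Initial deposit = cushion − low point = $1,099.14 − (-$1,206.72) = $2,305.86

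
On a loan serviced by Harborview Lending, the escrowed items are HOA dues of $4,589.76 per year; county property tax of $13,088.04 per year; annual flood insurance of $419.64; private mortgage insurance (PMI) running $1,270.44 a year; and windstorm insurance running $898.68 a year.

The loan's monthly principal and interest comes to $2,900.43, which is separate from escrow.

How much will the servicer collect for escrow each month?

$1,688.88

HOA dues: $4,589.76/yr
County property tax: $13,088.04/yr
Flood insurance: $419.64/yr
Private mortgage insurance (PMI): $1,270.44/yr
Windstorm insurance: $898.68/yr
Total annual escrow = $4,589.76 + $13,088.04 + $419.64 + $1,270.44 + $898.68 = $20,266.56
Monthly = $20,266.56 ÷ 12 = $1,688.88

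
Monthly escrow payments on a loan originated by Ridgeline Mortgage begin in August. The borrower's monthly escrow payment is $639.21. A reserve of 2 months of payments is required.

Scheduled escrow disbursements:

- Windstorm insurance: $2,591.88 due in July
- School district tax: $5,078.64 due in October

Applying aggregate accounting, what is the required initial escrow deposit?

Cushion = 2 × $639.21 = $1,278.42
Trial balance (start $0, +$639.21 each month, − disbursements):
  Aug: +$639.21 → $639.21
  Sep: +$639.21 → $1,278.42
  Oct: +$639.21 − $5,078.64 → -$3,161.01
  Nov: +$639.21 → -$2,521.80
  Dec: +$639.21 → -$1,882.59
  Jan: +$639.21 → -$1,243.38
  Feb: +$639.21 → -$604.17
  Mar: +$639.21 → $35.04
  Apr: +$639.21 → $674.25
  May: +$639.21 → $1,313.46
  Jun: +$639.21 → $1,952.67
  Jul: +$639.21 − $2,591.88 → $0.00
Lowest trial balance = -$3,161.01 (Oct)
Initial deposit = cushion − low point = $1,278.42 − (-$3,161.01) = $4,439.43

$4,439.43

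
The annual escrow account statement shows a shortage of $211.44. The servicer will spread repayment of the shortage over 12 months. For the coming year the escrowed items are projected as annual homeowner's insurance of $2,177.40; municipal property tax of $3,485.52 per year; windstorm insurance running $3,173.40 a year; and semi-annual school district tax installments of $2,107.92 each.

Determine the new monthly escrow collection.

$1,105.30

Homeowner's insurance — $2,177.40/yr
Municipal property tax — $3,485.52/yr
Windstorm insurance — $3,173.40/yr
School district tax — $2,107.92 × 2 = $4,215.84/yr
Combined annual = $13,052.16
Monthly escrow = $13,052.16 / 12 = $1,087.68
Shortage per month = $211.44 / 12 = $17.62
Adjusted monthly = $1,087.68 + $17.62 = $1,105.30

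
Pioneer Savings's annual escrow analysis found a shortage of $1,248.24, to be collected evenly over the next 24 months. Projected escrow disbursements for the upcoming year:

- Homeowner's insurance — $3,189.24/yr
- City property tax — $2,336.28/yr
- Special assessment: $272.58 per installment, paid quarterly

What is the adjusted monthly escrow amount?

$603.33

Homeowner's insurance: $3,189.24 per year
City property tax: $2,336.28 per year
Special assessment: $272.58 × 4 = $1,090.32 per year
Total annual escrow = $3,189.24 + $2,336.28 + $1,090.32 = $6,615.84
Base monthly escrow = $6,615.84 ÷ 12 = $551.32
Shortage spread = $1,248.24 ÷ 24 = $52.01/mo
New monthly escrow = $551.32 + $52.01 = $603.33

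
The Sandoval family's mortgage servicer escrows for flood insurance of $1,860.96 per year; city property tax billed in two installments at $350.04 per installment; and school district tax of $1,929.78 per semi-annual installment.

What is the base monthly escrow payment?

$535.05

Flood insurance: $1,860.96/yr
City property tax: $350.04 × 2 = $700.08/yr
School district tax: $1,929.78 × 2 = $3,859.56/yr
Total annual escrow = $6,420.60
Monthly = $6,420.60 ÷ 12 = $535.05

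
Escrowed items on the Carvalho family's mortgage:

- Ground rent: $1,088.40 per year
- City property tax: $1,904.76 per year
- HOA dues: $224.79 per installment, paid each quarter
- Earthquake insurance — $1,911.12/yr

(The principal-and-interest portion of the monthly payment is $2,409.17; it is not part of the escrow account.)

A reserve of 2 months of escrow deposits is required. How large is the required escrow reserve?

Ground rent — $1,088.40 per year
City property tax — $1,904.76 per year
HOA dues — $224.79 × 4 = $899.16 per year
Earthquake insurance — $1,911.12 per year
Total annual escrow = $1,088.40 + $1,904.76 + $899.16 + $1,911.12 = $5,803.44
Per month = $5,803.44 ÷ 12 = $483.62
Reserve = 2 × $483.62 = $967.24

$967.24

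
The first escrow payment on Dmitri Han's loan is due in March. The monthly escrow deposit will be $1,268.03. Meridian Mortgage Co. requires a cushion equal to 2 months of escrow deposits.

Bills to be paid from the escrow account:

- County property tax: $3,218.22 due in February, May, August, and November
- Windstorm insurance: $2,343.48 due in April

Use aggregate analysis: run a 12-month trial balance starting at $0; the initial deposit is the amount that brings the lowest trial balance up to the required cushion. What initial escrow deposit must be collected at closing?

Cushion = 2 × $1,268.03 = $2,536.06
Trial balance (start $0, +$1,268.03 each month, − disbursements):
  Mar: +$1,268.03 → $1,268.03
  Apr: +$1,268.03 − $2,343.48 → $192.58
  May: +$1,268.03 − $3,218.22 → -$1,757.61
  Jun: +$1,268.03 → -$489.58
  Jul: +$1,268.03 → $778.45
  Aug: +$1,268.03 − $3,218.22 → -$1,171.74
  Sep: +$1,268.03 → $96.29
  Oct: +$1,268.03 → $1,364.32
  Nov: +$1,268.03 − $3,218.22 → -$585.87
  Dec: +$1,268.03 → $682.16
  Jan: +$1,268.03 → $1,950.19
  Feb: +$1,268.03 − $3,218.22 → $0.00
Lowest trial balance = -$1,757.61 (May)
Initial deposit = cushion − low point = $2,536.06 − (-$1,757.61) = $4,293.67

$4,293.67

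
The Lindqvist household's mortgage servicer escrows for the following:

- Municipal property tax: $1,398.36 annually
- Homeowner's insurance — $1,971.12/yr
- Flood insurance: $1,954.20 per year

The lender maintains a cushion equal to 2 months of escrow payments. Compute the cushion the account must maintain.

$887.28

Municipal property tax — $1,398.36/yr
Homeowner's insurance — $1,971.12/yr
Flood insurance — $1,954.20/yr
Total annual escrow = $1,398.36 + $1,971.12 + $1,954.20 = $5,323.68
Base monthly escrow = $5,323.68 / 12 = $443.64
Required cushion = 2 × $443.64 = $887.28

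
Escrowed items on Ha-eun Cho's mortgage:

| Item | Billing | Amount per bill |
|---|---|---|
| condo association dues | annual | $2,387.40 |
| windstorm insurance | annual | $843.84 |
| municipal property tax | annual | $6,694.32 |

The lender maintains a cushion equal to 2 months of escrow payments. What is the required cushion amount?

$1,654.26

Condo association dues = $2,387.40 annually
Windstorm insurance = $843.84 annually
Municipal property tax = $6,694.32 annually
Annual escrow total = $2,387.40 + $843.84 + $6,694.32 = $9,925.56
Monthly = $9,925.56 / 12 = $827.13
Reserve = 2 × $827.13 = $1,654.26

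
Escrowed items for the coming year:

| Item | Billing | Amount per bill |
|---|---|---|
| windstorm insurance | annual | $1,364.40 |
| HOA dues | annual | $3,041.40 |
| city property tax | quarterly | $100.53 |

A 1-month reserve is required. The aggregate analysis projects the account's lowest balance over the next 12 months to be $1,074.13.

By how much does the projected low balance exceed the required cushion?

$673.47

Windstorm insurance — $1,364.40 per year
HOA dues — $3,041.40 per year
City property tax — $100.53 × 4 = $402.12 per year
Combined annual = $1,364.40 + $3,041.40 + $402.12 = $4,807.92
Monthly escrow = $4,807.92 / 12 = $400.66
Required cushion = 1 × $400.66 = $400.66
Excess over cushion: $1,074.13 − $400.66 = $673.47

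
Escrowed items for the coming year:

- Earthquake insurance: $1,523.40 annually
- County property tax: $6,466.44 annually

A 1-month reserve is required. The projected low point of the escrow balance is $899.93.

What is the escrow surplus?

$234.11

Earthquake insurance — $1,523.40
County property tax — $6,466.44
Annual escrow total = $1,523.40 + $6,466.44 = $7,989.84
Monthly escrow = $7,989.84 / 12 = $665.82
Required cushion = 1 × $665.82 = $665.82
Surplus = $899.93 − $665.82 = $234.11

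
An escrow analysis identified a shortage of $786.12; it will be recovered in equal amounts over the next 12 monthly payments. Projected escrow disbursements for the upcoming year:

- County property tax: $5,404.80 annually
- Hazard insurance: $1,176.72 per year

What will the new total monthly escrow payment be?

$613.97

County property tax: $5,404.80 per year
Hazard insurance: $1,176.72 per year
Yearly total = $6,581.52
Per month = $6,581.52 ÷ 12 = $548.46
Shortage per month = $786.12 / 12 = $65.51
New monthly escrow = $548.46 + $65.51 = $613.97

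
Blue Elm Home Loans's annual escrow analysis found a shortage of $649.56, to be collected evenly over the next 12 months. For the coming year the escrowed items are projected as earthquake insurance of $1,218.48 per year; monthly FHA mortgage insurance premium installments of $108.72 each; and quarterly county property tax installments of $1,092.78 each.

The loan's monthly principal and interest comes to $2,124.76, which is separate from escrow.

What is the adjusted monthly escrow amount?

Earthquake insurance: $1,218.48
FHA mortgage insurance premium: $108.72 × 12 = $1,304.64
County property tax: $1,092.78 × 4 = $4,371.12
Total annual escrow = $1,218.48 + $1,304.64 + $4,371.12 = $6,894.24
Monthly escrow = $6,894.24 / 12 = $574.52
Monthly shortage recovery: $649.56 ÷ 12 = $54.13
New monthly escrow = $574.52 + $54.13 = $628.65

$628.65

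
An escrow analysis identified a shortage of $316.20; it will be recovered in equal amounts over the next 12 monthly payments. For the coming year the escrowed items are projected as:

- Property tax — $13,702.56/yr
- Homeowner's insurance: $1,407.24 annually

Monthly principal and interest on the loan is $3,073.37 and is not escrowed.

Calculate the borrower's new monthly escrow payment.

$1,285.50

Property tax: $13,702.56
Homeowner's insurance: $1,407.24
Yearly total = $13,702.56 + $1,407.24 = $15,109.80
Monthly = $15,109.80 ÷ 12 = $1,259.15
Shortage spread = $316.20 ÷ 12 = $26.35/mo
New monthly escrow = $1,259.15 + $26.35 = $1,285.50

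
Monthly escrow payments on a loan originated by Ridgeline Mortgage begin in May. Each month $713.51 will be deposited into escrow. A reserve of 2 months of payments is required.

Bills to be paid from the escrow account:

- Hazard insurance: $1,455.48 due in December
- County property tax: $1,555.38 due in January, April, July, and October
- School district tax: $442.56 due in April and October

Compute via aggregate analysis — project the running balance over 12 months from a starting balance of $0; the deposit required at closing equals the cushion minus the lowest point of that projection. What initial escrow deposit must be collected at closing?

Cushion = 2 × $713.51 = $1,427.02
Trial balance (start $0, +$713.51 each month, − disbursements):
  May: +$713.51 → $713.51
  Jun: +$713.51 → $1,427.02
  Jul: +$713.51 − $1,555.38 → $585.15
  Aug: +$713.51 → $1,298.66
  Sep: +$713.51 → $2,012.17
  Oct: +$713.51 − $1,997.94 → $727.74
  Nov: +$713.51 → $1,441.25
  Dec: +$713.51 − $1,455.48 → $699.28
  Jan: +$713.51 − $1,555.38 → -$142.59
  Feb: +$713.51 → $570.92
  Mar: +$713.51 → $1,284.43
  Apr: +$713.51 − $1,997.94 → $0.00
Lowest trial balance = -$142.59 (Jan)
Initial deposit = cushion − low point = $1,427.02 − (-$142.59) = $1,569.61

$1,569.61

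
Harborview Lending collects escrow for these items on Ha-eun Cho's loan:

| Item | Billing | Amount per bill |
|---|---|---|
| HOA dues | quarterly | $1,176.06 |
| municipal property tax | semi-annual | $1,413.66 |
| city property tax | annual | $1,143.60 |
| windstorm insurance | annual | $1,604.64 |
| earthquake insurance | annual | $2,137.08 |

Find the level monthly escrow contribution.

HOA dues = $1,176.06 × 4 = $4,704.24 per year
Municipal property tax = $1,413.66 × 2 = $2,827.32 per year
City property tax = $1,143.60 per year
Windstorm insurance = $1,604.64 per year
Earthquake insurance = $2,137.08 per year
Combined annual = $4,704.24 + $2,827.32 + $1,143.60 + $1,604.64 + $2,137.08 = $12,416.88
Monthly = $12,416.88 / 12 = $1,034.74

$1,034.74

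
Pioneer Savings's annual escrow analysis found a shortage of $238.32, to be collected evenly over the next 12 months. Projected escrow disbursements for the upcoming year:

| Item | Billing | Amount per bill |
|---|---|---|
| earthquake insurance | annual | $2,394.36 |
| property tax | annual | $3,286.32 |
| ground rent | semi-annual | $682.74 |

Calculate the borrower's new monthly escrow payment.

$607.04

Earthquake insurance = $2,394.36/yr
Property tax = $3,286.32/yr
Ground rent = $682.74 × 2 = $1,365.48/yr
Total per year = $7,046.16
Base monthly escrow = $7,046.16 / 12 = $587.18
Shortage per month = $238.32 / 12 = $19.86
New monthly escrow = $587.18 + $19.86 = $607.04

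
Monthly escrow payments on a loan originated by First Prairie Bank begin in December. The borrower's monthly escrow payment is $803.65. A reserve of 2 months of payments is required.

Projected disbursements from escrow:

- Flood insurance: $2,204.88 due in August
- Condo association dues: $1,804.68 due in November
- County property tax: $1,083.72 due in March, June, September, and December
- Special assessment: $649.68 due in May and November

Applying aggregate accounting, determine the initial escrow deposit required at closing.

Cushion = 2 × $803.65 = $1,607.30
Trial balance (start $0, +$803.65 each month, − disbursements):
  Dec: +$803.65 − $1,083.72 → -$280.07
  Jan: +$803.65 → $523.58
  Feb: +$803.65 → $1,327.23
  Mar: +$803.65 − $1,083.72 → $1,047.16
  Apr: +$803.65 → $1,850.81
  May: +$803.65 − $649.68 → $2,004.78
  Jun: +$803.65 − $1,083.72 → $1,724.71
  Jul: +$803.65 → $2,528.36
  Aug: +$803.65 − $2,204.88 → $1,127.13
  Sep: +$803.65 − $1,083.72 → $847.06
  Oct: +$803.65 → $1,650.71
  Nov: +$803.65 − $2,454.36 → $0.00
Lowest trial balance = -$280.07 (Dec)
Initial deposit = cushion − low point = $1,607.30 − (-$280.07) = $1,887.37

$1,887.37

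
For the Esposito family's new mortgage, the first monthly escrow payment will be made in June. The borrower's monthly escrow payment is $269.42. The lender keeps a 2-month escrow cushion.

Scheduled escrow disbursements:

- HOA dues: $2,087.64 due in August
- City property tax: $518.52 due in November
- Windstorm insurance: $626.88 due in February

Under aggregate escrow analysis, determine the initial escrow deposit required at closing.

$1,818.22

Cushion = 2 × $269.42 = $538.84
Trial balance (start $0, +$269.42 each month, − disbursements):
  Jun: +$269.42 → $269.42
  Jul: +$269.42 → $538.84
  Aug: +$269.42 − $2,087.64 → -$1,279.38
  Sep: +$269.42 → -$1,009.96
  Oct: +$269.42 → -$740.54
  Nov: +$269.42 − $518.52 → -$989.64
  Dec: +$269.42 → -$720.22
  Jan: +$269.42 → -$450.80
  Feb: +$269.42 − $626.88 → -$808.26
  Mar: +$269.42 → -$538.84
  Apr: +$269.42 → -$269.42
  May: +$269.42 → $0.00
Lowest trial balance = -$1,279.38 (Aug)
Initial deposit = cushion − low point = $538.84 − (-$1,279.38) = $1,818.22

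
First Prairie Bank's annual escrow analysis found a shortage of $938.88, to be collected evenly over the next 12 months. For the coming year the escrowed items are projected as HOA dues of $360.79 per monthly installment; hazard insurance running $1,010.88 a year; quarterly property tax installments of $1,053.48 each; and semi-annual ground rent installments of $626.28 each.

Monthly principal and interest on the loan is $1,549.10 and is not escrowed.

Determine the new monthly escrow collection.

$978.81

HOA dues = $360.79 × 12 = $4,329.48
Hazard insurance = $1,010.88
Property tax = $1,053.48 × 4 = $4,213.92
Ground rent = $626.28 × 2 = $1,252.56
Yearly total = $4,329.48 + $1,010.88 + $4,213.92 + $1,252.56 = $10,806.84
Monthly escrow = $10,806.84 / 12 = $900.57
Shortage per month = $938.88 ÷ 12 = $78.24
Adjusted monthly = $900.57 + $78.24 = $978.81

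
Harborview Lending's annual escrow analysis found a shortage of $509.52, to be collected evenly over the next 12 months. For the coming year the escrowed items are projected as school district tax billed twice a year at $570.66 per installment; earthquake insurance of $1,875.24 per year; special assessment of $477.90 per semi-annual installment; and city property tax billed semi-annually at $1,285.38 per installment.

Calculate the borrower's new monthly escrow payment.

School district tax = $570.66 × 2 = $1,141.32 per year
Earthquake insurance = $1,875.24 per year
Special assessment = $477.90 × 2 = $955.80 per year
City property tax = $1,285.38 × 2 = $2,570.76 per year
Total per year = $1,141.32 + $1,875.24 + $955.80 + $2,570.76 = $6,543.12
Monthly escrow = $6,543.12 ÷ 12 = $545.26
Monthly shortage recovery: $509.52 ÷ 12 = $42.46
New monthly escrow = $545.26 + $42.46 = $587.72

$587.72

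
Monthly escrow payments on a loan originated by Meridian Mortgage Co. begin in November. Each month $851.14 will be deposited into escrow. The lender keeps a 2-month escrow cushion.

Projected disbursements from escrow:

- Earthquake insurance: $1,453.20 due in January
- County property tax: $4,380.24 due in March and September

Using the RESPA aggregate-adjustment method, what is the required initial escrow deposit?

$3,280.02

Cushion = 2 × $851.14 = $1,702.28
Trial balance (start $0, +$851.14 each month, − disbursements):
  Nov: +$851.14 → $851.14
  Dec: +$851.14 → $1,702.28
  Jan: +$851.14 − $1,453.20 → $1,100.22
  Feb: +$851.14 → $1,951.36
  Mar: +$851.14 − $4,380.24 → -$1,577.74
  Apr: +$851.14 → -$726.60
  May: +$851.14 → $124.54
  Jun: +$851.14 → $975.68
  Jul: +$851.14 → $1,826.82
  Aug: +$851.14 → $2,677.96
  Sep: +$851.14 − $4,380.24 → -$851.14
  Oct: +$851.14 → $0.00
Lowest trial balance = -$1,577.74 (Mar)
Initial deposit = cushion − low point = $1,702.28 − (-$1,577.74) = $3,280.02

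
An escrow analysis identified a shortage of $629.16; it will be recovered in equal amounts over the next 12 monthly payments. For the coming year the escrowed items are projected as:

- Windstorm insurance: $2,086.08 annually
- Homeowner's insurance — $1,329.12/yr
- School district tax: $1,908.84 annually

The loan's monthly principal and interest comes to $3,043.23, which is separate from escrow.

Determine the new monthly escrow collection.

Windstorm insurance — $2,086.08/yr
Homeowner's insurance — $1,329.12/yr
School district tax — $1,908.84/yr
Annual escrow total = $5,324.04
Monthly escrow = $5,324.04 / 12 = $443.67
Shortage per month = $629.16 / 12 = $52.43
Adjusted monthly = $443.67 + $52.43 = $496.10

$496.10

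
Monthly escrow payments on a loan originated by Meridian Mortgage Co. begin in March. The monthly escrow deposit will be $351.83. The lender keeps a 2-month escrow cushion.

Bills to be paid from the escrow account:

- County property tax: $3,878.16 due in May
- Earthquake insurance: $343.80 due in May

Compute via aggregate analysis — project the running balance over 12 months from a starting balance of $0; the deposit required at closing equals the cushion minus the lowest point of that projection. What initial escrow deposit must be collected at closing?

Cushion = 2 × $351.83 = $703.66
Trial balance (start $0, +$351.83 each month, − disbursements):
  Mar: +$351.83 → $351.83
  Apr: +$351.83 → $703.66
  May: +$351.83 − $4,221.96 → -$3,166.47
  Jun: +$351.83 → -$2,814.64
  Jul: +$351.83 → -$2,462.81
  Aug: +$351.83 → -$2,110.98
  Sep: +$351.83 → -$1,759.15
  Oct: +$351.83 → -$1,407.32
  Nov: +$351.83 → -$1,055.49
  Dec: +$351.83 → -$703.66
  Jan: +$351.83 → -$351.83
  Feb: +$351.83 → $0.00
Lowest trial balance = -$3,166.47 (May)
Initial deposit = cushion − low point = $703.66 − (-$3,166.47) = $3,870.13

$3,870.13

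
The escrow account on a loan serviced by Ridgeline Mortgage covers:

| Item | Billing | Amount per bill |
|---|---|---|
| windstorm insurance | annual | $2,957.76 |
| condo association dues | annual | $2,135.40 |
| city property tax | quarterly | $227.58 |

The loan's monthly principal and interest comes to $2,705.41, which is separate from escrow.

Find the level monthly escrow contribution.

Windstorm insurance — $2,957.76 annually
Condo association dues — $2,135.40 annually
City property tax — $227.58 × 4 = $910.32 annually
Total per year = $2,957.76 + $2,135.40 + $910.32 = $6,003.48
Monthly = $6,003.48 / 12 = $500.29

$500.29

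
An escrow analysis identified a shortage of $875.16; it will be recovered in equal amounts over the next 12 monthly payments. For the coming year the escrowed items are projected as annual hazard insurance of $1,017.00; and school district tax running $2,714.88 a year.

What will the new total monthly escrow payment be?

$383.92

Hazard insurance: $1,017.00/yr
School district tax: $2,714.88/yr
Total annual escrow = $1,017.00 + $2,714.88 = $3,731.88
Monthly = $3,731.88 / 12 = $310.99
Shortage per month = $875.16 / 12 = $72.93
New monthly escrow = $310.99 + $72.93 = $383.92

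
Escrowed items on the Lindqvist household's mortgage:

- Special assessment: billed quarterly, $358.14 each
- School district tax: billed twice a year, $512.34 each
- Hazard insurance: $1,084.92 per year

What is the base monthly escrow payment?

$295.18

Special assessment: $358.14 × 4 = $1,432.56
School district tax: $512.34 × 2 = $1,024.68
Hazard insurance: $1,084.92
Combined annual = $3,542.16
Per month = $3,542.16 ÷ 12 = $295.18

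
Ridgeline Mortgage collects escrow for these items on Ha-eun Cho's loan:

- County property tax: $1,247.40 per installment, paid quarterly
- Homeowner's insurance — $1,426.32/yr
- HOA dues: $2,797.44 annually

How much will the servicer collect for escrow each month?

County property tax: $1,247.40 × 4 = $4,989.60 annually
Homeowner's insurance: $1,426.32 annually
HOA dues: $2,797.44 annually
Combined annual = $4,989.60 + $1,426.32 + $2,797.44 = $9,213.36
Monthly escrow = $9,213.36 ÷ 12 = $767.78

$767.78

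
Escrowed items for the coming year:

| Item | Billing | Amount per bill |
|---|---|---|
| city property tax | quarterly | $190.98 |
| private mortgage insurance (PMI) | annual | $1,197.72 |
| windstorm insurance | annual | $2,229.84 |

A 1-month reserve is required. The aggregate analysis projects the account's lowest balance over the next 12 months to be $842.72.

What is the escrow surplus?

$493.43

City property tax — $190.98 × 4 = $763.92 per year
Private mortgage insurance (PMI) — $1,197.72 per year
Windstorm insurance — $2,229.84 per year
Yearly total = $763.92 + $1,197.72 + $2,229.84 = $4,191.48
Base monthly escrow = $4,191.48 / 12 = $349.29
Required reserve = 1 × $349.29 = $349.29
Excess over cushion: $842.72 − $349.29 = $493.43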